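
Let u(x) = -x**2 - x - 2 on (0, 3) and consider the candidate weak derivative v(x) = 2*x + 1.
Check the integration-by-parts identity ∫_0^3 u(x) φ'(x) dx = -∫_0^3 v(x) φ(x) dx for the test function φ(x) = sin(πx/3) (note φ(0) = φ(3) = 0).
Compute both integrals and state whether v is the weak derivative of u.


LHS = 24/π, RHS = -24/π. No, v is not the weak derivative of u.

u(x) = -x**2 - x - 2, classical derivative u'(x) = -2*x - 1.
φ(x) = sin(πx/3), so φ'(x) = π*cos(π*x/3)/3.
Note φ(0) = φ(3) = 0, so the boundary term u·φ vanishes.
LHS = ∫_0^3 u(x) φ'(x) dx = ∫_0^3 (-π*x^2*cos(π*x/3)/3 - π*x*cos(π*x/3)/3 - 2*π*cos(π*x/3)/3) dx. Term by term:
  ∫_0^3 -2*π*cos(π*x/3)/3 dx = 0;  ∫_0^3 -π*x*cos(π*x/3)/3 dx = 6/π;  ∫_0^3 -π*x^2*cos(π*x/3)/3 dx = 18/π.
Sum: 0 + 6/π + 18/π = 24/π.
So LHS = 24/π.
∫_0^3 v(x) φ(x) dx = ∫_0^3 (2*x*sin(π*x/3) + sin(π*x/3)) dx. Term by term:
  ∫_0^3 2*x*sin(π*x/3) dx = 18/π;  ∫_0^3 sin(π*x/3) dx = 6/π.
Sum: 18/π + 6/π = 24/π.
So RHS = -∫_0^3 v(x) φ(x) dx = -24/π.
LHS − RHS = 48/π ≠ 0, so the identity fails.
(For a valid weak derivative the identity must hold for EVERY test function, in particular this one. The failure shows v is NOT the weak derivative of u.)
Correct weak derivative would be u'(x) = -2*x - 1.


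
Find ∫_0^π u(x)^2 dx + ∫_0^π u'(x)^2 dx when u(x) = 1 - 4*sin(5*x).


||u||_{H^1(0,π)}^2 = -16/5 + 209*π

u'(x) = -20*cos(5*x).
Expand u² and (u')² and integrate term by term on (0, π), using: for integers n ≥ 1, ∫_0^π sin²(nx) dx = ∫_0^π cos²(nx) dx = π/2; for n ≠ n', ∫_0^π sin(nx)sin(n'x) dx = ∫_0^π cos(nx)cos(n'x) dx = 0; and by product-to-sum, ∫_0^π sin(nx)cos(n'x) dx = ½∫_0^π [sin((n+n')x) + sin((n−n')x)] dx, which is 0 when n+n' is even and 2n/(n²−n'²) when n+n' is odd (it need not vanish on (0, π)). For the constant mode: ∫_0^π 1 dx = π, ∫_0^π cos(nx) dx = 0, ∫_0^π sin(nx) dx = (1−(−1)^n)/n.
  u² squared terms: (1)²·∫1 dx = 1·π = π;  (-4)²·∫sin(5x)² dx = 16·π/2 = 8*π.
  u² cross terms: 2·(1)·(-4)·∫1·sin(5x) dx = -8·(2/5) = -16/5.
  So ∫_0^π u² dx = π + 8*π − 16/5 = -16/5 + 9*π.
  (u')² squared terms: (-20)²·∫cos(5x)² dx = 400·π/2 = 200*π.
  So ∫_0^π (u')² dx = 200*π.
||u||_{H^1}^2 = (-16/5 + 9*π) + (200*π) = -16/5 + 209*π.


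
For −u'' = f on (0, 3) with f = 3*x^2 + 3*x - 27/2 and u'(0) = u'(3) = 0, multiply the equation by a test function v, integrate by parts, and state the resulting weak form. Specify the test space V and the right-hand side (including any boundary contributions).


V = H^1(0, 3) (no boundary constraint on v; u is determined up to an additive constant); weak form: ∫_0^3 u'v' dx = ∫_0^3 (3*x^2 + 3*x - 27/2) v dx for all v ∈ V.

Multiply both sides by a test function v and integrate from 0 to 3:
  ∫_0^3 −u''(x) v(x) dx = ∫_0^3 f(x) v(x) dx.
Integrate the LHS by parts once:
  ∫_0^3 −u'' v dx = −[u'(x) v(x)]_0^3 + ∫_0^3 u'(x) v'(x) dx.
Thus ∫_0^3 u'(x) v'(x) dx = ∫_0^3 f(x) v(x) dx + [u'(x) v(x)]_0^3.
Choose V so that boundary terms are either known or forced to vanish.
u has homogeneous Neumann: u'(0) = u'(3) = 0. So [u' v]_0^3 = 0·v(3) − 0·v(0) = 0 for any v; take V = H^1(0, 3).
Weak formulation: find u (satisfying any essential BC) such that ∫_0^3 u'(x) v'(x) dx = ∫_0^3 f v dx for all v ∈ V (homogeneous Neumann, so boundary terms vanish).
Substituting f(x) = 3*x^2 + 3*x - 27/2, the right-hand side is ∫_0^3 (3*x^2 + 3*x - 27/2) v dx.
Compatibility check (pure Neumann): taking v ≡ 1 ∈ V gives 0 = ∫_0^3 f dx + (0) − (0), i.e. ∫_0^3 f dx must equal u'(0) − u'(3) = 0. Indeed ∫_0^3 (3*x^2 + 3*x - 27/2) dx = 0, so the data are compatible. The solution is then unique only up to an additive constant (fix it e.g. by requiring ∫_0^3 u dx = 0).


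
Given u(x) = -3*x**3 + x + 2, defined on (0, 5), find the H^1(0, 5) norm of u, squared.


||u||_{H^1}^2 = 3041075/21

The H^1 norm (squared) on an interval (0, L) is
  ||u||_{H^1}^2 = ∫_0^L u(x)^2 dx + ∫_0^L u'(x)^2 dx.
Compute u'(x) = 1 - 9*x**2.
Then u(x)^2 = 9*x**6 - 6*x**4 - 12*x**3 + x**2 + 4*x + 4 and u'(x)^2 = 81*x**4 - 18*x**2 + 1.
Integrate each monomial from 0 to 5 using ∫_0^5 c·x^n dx = c·5^(n+1)/(n+1):
  ∫_0^5 u(x)^2 dx = ∫_0^5 (9*x^6 - 6*x^4 - 12*x^3 + x^2 + 4*x + 4) dx. Term by term:
    ∫_0^5 9*x^6 dx = 703125/7;  ∫_0^5 -6*x^4 dx = -3750;  ∫_0^5 -12*x^3 dx = -1875;
    ∫_0^5 x^2 dx = 125/3;  ∫_0^5 4*x dx = 50;  ∫_0^5 4 dx = 20.
  Sum: 703125/7 − 3750 − 1875 + 125/3 + 50 + 20 = 1993595/21.
  ∫_0^5 u'(x)^2 dx = ∫_0^5 (81*x^4 - 18*x^2 + 1) dx. Term by term:
    ∫_0^5 81*x^4 dx = 50625;  ∫_0^5 -18*x^2 dx = -750;  ∫_0^5 1 dx = 5.
  Sum: 50625 − 750 + 5 = 49880.
Adding: ||u||_{H^1}^2 = 1993595/21 + 49880 = 3041075/21.


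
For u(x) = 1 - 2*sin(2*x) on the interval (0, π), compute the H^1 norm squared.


||u||_{H^1(0,π)}^2 = 11*π

u'(x) = -4*cos(2*x).
Expand u² and (u')² and integrate term by term on (0, π), using: for integers n ≥ 1, ∫_0^π sin²(nx) dx = ∫_0^π cos²(nx) dx = π/2; for n ≠ n', ∫_0^π sin(nx)sin(n'x) dx = ∫_0^π cos(nx)cos(n'x) dx = 0; and by product-to-sum, ∫_0^π sin(nx)cos(n'x) dx = ½∫_0^π [sin((n+n')x) + sin((n−n')x)] dx, which is 0 when n+n' is even and 2n/(n²−n'²) when n+n' is odd (it need not vanish on (0, π)). For the constant mode: ∫_0^π 1 dx = π, ∫_0^π cos(nx) dx = 0, ∫_0^π sin(nx) dx = (1−(−1)^n)/n.
  u² squared terms: (1)²·∫1 dx = 1·π = π;  (-2)²·∫sin(2x)² dx = 4·π/2 = 2*π.
  u² cross terms: 2·(1)·(-2)·∫1·sin(2x) dx = -4·(0) = 0.
  So ∫_0^π u² dx = π + 2*π + 0 = 3*π.
  (u')² squared terms: (-4)²·∫cos(2x)² dx = 16·π/2 = 8*π.
  So ∫_0^π (u')² dx = 8*π.
||u||_{H^1}^2 = (3*π) + (8*π) = 11*π.


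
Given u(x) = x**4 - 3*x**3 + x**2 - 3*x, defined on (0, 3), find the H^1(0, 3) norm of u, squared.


||u||_{H^1}^2 = 52209/140

The H^1 norm (squared) on an interval (0, L) is
  ||u||_{H^1}^2 = ∫_0^L u(x)^2 dx + ∫_0^L u'(x)^2 dx.
Compute u'(x) = 4*x**3 - 9*x**2 + 2*x - 3.
Then u(x)^2 = x**8 - 6*x**7 + 11*x**6 - 12*x**5 + 19*x**4 - 6*x**3 + 9*x**2 and u'(x)^2 = 16*x**6 - 72*x**5 + 97*x**4 - 60*x**3 + 58*x**2 - 12*x + 9.
Integrate each monomial from 0 to 3 using ∫_0^3 c·x^n dx = c·3^(n+1)/(n+1):
  ∫_0^3 u(x)^2 dx = ∫_0^3 (x^8 - 6*x^7 + 11*x^6 - 12*x^5 + 19*x^4 - 6*x^3 + 9*x^2) dx. Term by term:
    ∫_0^3 x^8 dx = 2187;  ∫_0^3 -6*x^7 dx = -19683/4;  ∫_0^3 11*x^6 dx = 24057/7;
    ∫_0^3 -12*x^5 dx = -1458;  ∫_0^3 19*x^4 dx = 4617/5;  ∫_0^3 -6*x^3 dx = -243/2;
    ∫_0^3 9*x^2 dx = 81.
  Sum: 2187 − 19683/4 + 24057/7 − 1458 + 4617/5 − 243/2 + 81 = 17901/140.
  ∫_0^3 u'(x)^2 dx = ∫_0^3 (16*x^6 - 72*x^5 + 97*x^4 - 60*x^3 + 58*x^2 - 12*x + 9) dx. Term by term:
    ∫_0^3 16*x^6 dx = 34992/7;  ∫_0^3 -72*x^5 dx = -8748;  ∫_0^3 97*x^4 dx = 23571/5;
    ∫_0^3 -60*x^3 dx = -1215;  ∫_0^3 58*x^2 dx = 522;  ∫_0^3 -12*x dx = -54;
    ∫_0^3 9 dx = 27.
  Sum: 34992/7 − 8748 + 23571/5 − 1215 + 522 − 54 + 27 = 8577/35.
Adding: ||u||_{H^1}^2 = 17901/140 + 8577/35 = 52209/140.


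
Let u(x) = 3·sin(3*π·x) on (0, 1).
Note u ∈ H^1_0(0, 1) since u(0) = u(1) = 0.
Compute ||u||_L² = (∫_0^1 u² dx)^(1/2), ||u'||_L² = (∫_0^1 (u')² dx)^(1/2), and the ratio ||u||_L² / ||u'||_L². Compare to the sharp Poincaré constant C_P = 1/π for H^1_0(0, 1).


||u||_L² / ||u'||_L² = 1/(3*π) < C_P = 1/π.

u(x) = 3·sin(3*π·x), so u'(x) = 9*π*cos(3*π*x).
Writing u(x) = A·sin(kπx/L) with A = 3 and k = 3, use ∫_0^L sin²(kπx/L) dx = L/2 and ∫_0^L cos²(kπx/L) dx = L/2.
u² = 9·sin²(3*π·x) and (u')² = 81*π^2·cos²(3*π·x), and each of sin², cos² integrates to L/2 = 1/2 over (0, 1).
∫_0^1 u² dx = 9/2, so ||u||_L² = 3*sqrt(2)/2.
∫_0^1 (u')² dx = 81*π^2/2, so ||u'||_L² = 9*sqrt(2)*π/2.
Ratio ||u||_L² / ||u'||_L² = 1/(3*π).
Sharp Poincaré constant on H^1_0(0, 1) is C_P = L/π = 1/π, achieved by sin(π·x).
This is the k = 3 harmonic; the ratio L/(kπ) is strictly less than C_P = L/π, consistent with the sharp inequality ||u||_L² ≤ C_P ||u'||_L².


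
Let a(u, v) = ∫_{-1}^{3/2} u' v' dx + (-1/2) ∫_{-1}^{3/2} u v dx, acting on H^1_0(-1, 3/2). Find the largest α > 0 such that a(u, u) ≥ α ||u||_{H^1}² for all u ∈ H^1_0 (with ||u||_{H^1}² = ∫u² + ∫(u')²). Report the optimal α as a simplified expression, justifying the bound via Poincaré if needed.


α = (-25 + 8*π^2)/(2*(25 + 4*π^2))

Coercivity of a(·,·) on H^1_0(-1, 3/2) means a(u, u) ≥ α ||u||_{H^1}² for every u ∈ H^1_0.
The interval has length L = 5/2, and Poincaré/coercivity depend only on L. Here a(u, u) = ∫(u')² + (-1/2)·∫u².
Here c = -1/2 < 0 with |c| < (π/L)² = 4*π^2/25, so coercivity still holds. The condition a(u,u) ≥ α||u||_{H^1}² reads (1−α)∫(u')² ≥ (α−c)∫u². Any admissible α is ≤ 1 (rapidly oscillating u have ∫u²/∫(u')² → 0), and α = 1 would force 0 ≥ (1−c)∫u², impossible since c < 1; so 1−α > 0. By the sharp Poincaré inequality on H^1_0 of an interval of length L, ∫(u')² ≥ (π/L)²∫u² with equality for the first sine mode sin(π(x−x₀)/L) (x₀ the left endpoint), so the inequality holds for all u iff (1−α)(π/L)² ≥ α − c, i.e. α ≤ ((π/L)² + c)/((π/L)² + 1) = (1 + c(L/π)²)/(1 + (L/π)²). (Direct route, valid since c ≤ 0: Poincaré gives c∫u² ≥ c(L/π)²∫(u')², so a(u,u) ≥ (1 + c(L/π)²)∫(u')², while ||u||_{H^1}² ≤ (1 + (L/π)²)∫(u')²; dividing yields the same α.) With (π/L)² = 4*π^2/25 and c = -1/2, the largest admissible constant is α = ((π/L)² + c)/((π/L)² + 1).
Simplifying, α = (-25 + 8*π^2)/(2*(25 + 4*π^2)).


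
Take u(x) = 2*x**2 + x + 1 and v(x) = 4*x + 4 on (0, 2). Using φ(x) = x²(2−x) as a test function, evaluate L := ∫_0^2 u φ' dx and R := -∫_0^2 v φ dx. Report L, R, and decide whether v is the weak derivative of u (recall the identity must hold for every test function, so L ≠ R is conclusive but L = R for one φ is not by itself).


LHS = -116/15, RHS = -176/15. No, v is not the weak derivative of u.

u(x) = 2*x**2 + x + 1, classical derivative u'(x) = 4*x + 1.
φ(x) = x²(2−x), so φ'(x) = x*(4 - 3*x).
Note φ(0) = φ(2) = 0, so the boundary term u·φ vanishes.
LHS = ∫_0^2 u(x) φ'(x) dx = ∫_0^2 (-6*x^4 + 5*x^3 + x^2 + 4*x) dx. Term by term:
  ∫_0^2 -6*x^4 dx = -192/5;  ∫_0^2 5*x^3 dx = 20;  ∫_0^2 x^2 dx = 8/3;
  ∫_0^2 4*x dx = 8.
Sum: -192/5 + 20 + 8/3 + 8 = -116/15.
So LHS = -116/15.
∫_0^2 v(x) φ(x) dx = ∫_0^2 (-4*x^4 + 4*x^3 + 8*x^2) dx. Term by term:
  ∫_0^2 -4*x^4 dx = -128/5;  ∫_0^2 4*x^3 dx = 16;  ∫_0^2 8*x^2 dx = 64/3.
Sum: -128/5 + 16 + 64/3 = 176/15.
So RHS = -∫_0^2 v(x) φ(x) dx = -176/15.
LHS − RHS = 4 ≠ 0, so the identity fails.
(For a valid weak derivative the identity must hold for EVERY test function, in particular this one. The failure shows v is NOT the weak derivative of u.)
Correct weak derivative would be u'(x) = 4*x + 1.


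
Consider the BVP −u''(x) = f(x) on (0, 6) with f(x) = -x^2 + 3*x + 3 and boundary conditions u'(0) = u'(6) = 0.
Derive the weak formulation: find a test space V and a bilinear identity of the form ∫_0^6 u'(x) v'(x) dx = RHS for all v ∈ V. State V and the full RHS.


V = H^1(0, 6) (no boundary constraint on v; u is determined up to an additive constant); weak form: ∫_0^6 u'v' dx = ∫_0^6 (-x^2 + 3*x + 3) v dx for all v ∈ V.

Multiply both sides by a test function v and integrate from 0 to 6:
  ∫_0^6 −u''(x) v(x) dx = ∫_0^6 f(x) v(x) dx.
Integrate the LHS by parts once:
  ∫_0^6 −u'' v dx = −[u'(x) v(x)]_0^6 + ∫_0^6 u'(x) v'(x) dx.
Thus ∫_0^6 u'(x) v'(x) dx = ∫_0^6 f(x) v(x) dx + [u'(x) v(x)]_0^6.
Choose V so that boundary terms are either known or forced to vanish.
u has homogeneous Neumann: u'(0) = u'(6) = 0. So [u' v]_0^6 = 0·v(6) − 0·v(0) = 0 for any v; take V = H^1(0, 6).
Weak formulation: find u (satisfying any essential BC) such that ∫_0^6 u'(x) v'(x) dx = ∫_0^6 f v dx for all v ∈ V (homogeneous Neumann, so boundary terms vanish).
Substituting f(x) = -x^2 + 3*x + 3, the right-hand side is ∫_0^6 (-x^2 + 3*x + 3) v dx.
Compatibility check (pure Neumann): taking v ≡ 1 ∈ V gives 0 = ∫_0^6 f dx + (0) − (0), i.e. ∫_0^6 f dx must equal u'(0) − u'(6) = 0. Indeed ∫_0^6 (-x^2 + 3*x + 3) dx = 0, so the data are compatible. The solution is then unique only up to an additive constant (fix it e.g. by requiring ∫_0^6 u dx = 0).


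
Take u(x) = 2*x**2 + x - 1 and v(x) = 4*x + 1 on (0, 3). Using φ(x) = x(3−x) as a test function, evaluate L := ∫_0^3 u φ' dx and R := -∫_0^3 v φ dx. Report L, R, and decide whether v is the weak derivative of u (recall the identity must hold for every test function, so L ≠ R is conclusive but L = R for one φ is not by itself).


LHS = -63/2, RHS = -63/2. Yes, v = u' weakly.

u(x) = 2*x**2 + x - 1, classical derivative u'(x) = 4*x + 1.
φ(x) = x(3−x), so φ'(x) = 3 - 2*x.
Note φ(0) = φ(3) = 0, so the boundary term u·φ vanishes.
LHS = ∫_0^3 u(x) φ'(x) dx = ∫_0^3 (-4*x^3 + 4*x^2 + 5*x - 3) dx. Term by term:
  ∫_0^3 -4*x^3 dx = -81;  ∫_0^3 4*x^2 dx = 36;  ∫_0^3 5*x dx = 45/2;
  ∫_0^3 -3 dx = -9.
Sum: -81 + 36 + 45/2 − 9 = -63/2.
So LHS = -63/2.
∫_0^3 v(x) φ(x) dx = ∫_0^3 (-4*x^3 + 11*x^2 + 3*x) dx. Term by term:
  ∫_0^3 -4*x^3 dx = -81;  ∫_0^3 11*x^2 dx = 99;  ∫_0^3 3*x dx = 27/2.
Sum: -81 + 99 + 27/2 = 63/2.
So RHS = -∫_0^3 v(x) φ(x) dx = -63/2.
LHS = RHS, so the identity holds for this test φ.
Moreover u is smooth here and v(x) = u'(x) = 4*x + 1 pointwise, so the identity holds for every test function. Hence v is the weak derivative of u.


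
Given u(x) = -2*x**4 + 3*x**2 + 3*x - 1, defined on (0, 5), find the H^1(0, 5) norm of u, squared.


||u||_{H^1}^2 = 171693925/126

The H^1 norm (squared) on an interval (0, L) is
  ||u||_{H^1}^2 = ∫_0^L u(x)^2 dx + ∫_0^L u'(x)^2 dx.
Compute u'(x) = -8*x**3 + 6*x + 3.
Then u(x)^2 = 4*x**8 - 12*x**6 - 12*x**5 + 13*x**4 + 18*x**3 + 3*x**2 - 6*x + 1 and u'(x)^2 = 64*x**6 - 96*x**4 - 48*x**3 + 36*x**2 + 36*x + 9.
Integrate each monomial from 0 to 5 using ∫_0^5 c·x^n dx = c·5^(n+1)/(n+1):
  ∫_0^5 u(x)^2 dx = ∫_0^5 (4*x^8 - 12*x^6 - 12*x^5 + 13*x^4 + 18*x^3 + 3*x^2 - 6*x + 1) dx. Term by term:
    ∫_0^5 4*x^8 dx = 7812500/9;  ∫_0^5 -12*x^6 dx = -937500/7;  ∫_0^5 -12*x^5 dx = -31250;
    ∫_0^5 13*x^4 dx = 8125;  ∫_0^5 18*x^3 dx = 5625/2;  ∫_0^5 3*x^2 dx = 125;
    ∫_0^5 -6*x dx = -75;  ∫_0^5 1 dx = 5.
  Sum: 7812500/9 − 937500/7 − 31250 + 8125 + 5625/2 + 125 − 75 + 5 = 89947555/126.
  ∫_0^5 u'(x)^2 dx = ∫_0^5 (64*x^6 - 96*x^4 - 48*x^3 + 36*x^2 + 36*x + 9) dx. Term by term:
    ∫_0^5 64*x^6 dx = 5000000/7;  ∫_0^5 -96*x^4 dx = -60000;  ∫_0^5 -48*x^3 dx = -7500;
    ∫_0^5 36*x^2 dx = 1500;  ∫_0^5 36*x dx = 450;  ∫_0^5 9 dx = 45.
  Sum: 5000000/7 − 60000 − 7500 + 1500 + 450 + 45 = 4541465/7.
Adding: ||u||_{H^1}^2 = 89947555/126 + 4541465/7 = 171693925/126.


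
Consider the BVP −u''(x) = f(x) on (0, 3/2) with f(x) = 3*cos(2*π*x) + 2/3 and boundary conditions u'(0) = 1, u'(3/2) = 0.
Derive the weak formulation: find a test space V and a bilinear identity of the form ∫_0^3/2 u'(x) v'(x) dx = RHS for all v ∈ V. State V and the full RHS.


V = H^1(0, 3/2) (v unrestricted at boundary; u is determined up to an additive constant); weak form: ∫_0^3/2 u'v' dx = ∫_0^3/2 (3*cos(2*π*x) + 2/3) v dx − v(0) for all v ∈ V.

Multiply both sides by a test function v and integrate from 0 to 3/2:
  ∫_0^3/2 −u''(x) v(x) dx = ∫_0^3/2 f(x) v(x) dx.
Integrate the LHS by parts once:
  ∫_0^3/2 −u'' v dx = −[u'(x) v(x)]_0^3/2 + ∫_0^3/2 u'(x) v'(x) dx.
Thus ∫_0^3/2 u'(x) v'(x) dx = ∫_0^3/2 f(x) v(x) dx + [u'(x) v(x)]_0^3/2.
Choose V so that boundary terms are either known or forced to vanish.
u has inhomogeneous Neumann u'(0) = 1, u'(3/2) = 0. [u' v]_0^3/2 = (0)·v(3/2) − (1)·v(0) = − v(0). Take V = H^1(0, 3/2); boundary term becomes part of RHS.
Weak formulation: find u (satisfying any essential BC) such that ∫_0^3/2 u'(x) v'(x) dx = ∫_0^3/2 f v dx − v(0) for all v ∈ V (Neumann data are natural BCs: they enter the RHS as boundary terms).
Substituting f(x) = 3*cos(2*π*x) + 2/3, the right-hand side is ∫_0^3/2 (3*cos(2*π*x) + 2/3) v dx − v(0).
Compatibility check (pure Neumann): taking v ≡ 1 ∈ V gives 0 = ∫_0^3/2 f dx + (0) − (1), i.e. ∫_0^3/2 f dx must equal u'(0) − u'(3/2) = 1. Indeed ∫_0^3/2 (3*cos(2*π*x) + 2/3) dx = 1, so the data are compatible. The solution is then unique only up to an additive constant (fix it e.g. by requiring ∫_0^3/2 u dx = 0).


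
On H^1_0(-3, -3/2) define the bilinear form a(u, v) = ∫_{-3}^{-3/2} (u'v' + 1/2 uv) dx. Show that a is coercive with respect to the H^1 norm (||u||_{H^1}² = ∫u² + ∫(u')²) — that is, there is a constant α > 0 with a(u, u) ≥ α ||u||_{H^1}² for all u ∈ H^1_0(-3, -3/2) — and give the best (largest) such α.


α = (9 + 8*π^2)/(2*(9 + 4*π^2))

Coercivity of a(·,·) on H^1_0(-3, -3/2) means a(u, u) ≥ α ||u||_{H^1}² for every u ∈ H^1_0.
The interval has length L = 3/2, and Poincaré/coercivity depend only on L. Here a(u, u) = ∫(u')² + (1/2)·∫u².
Here 0 < c = 1/2 < 1. The condition a(u,u) ≥ α||u||_{H^1}² reads (1−α)∫(u')² ≥ (α−c)∫u². Any admissible α is ≤ 1 (rapidly oscillating u have ∫u²/∫(u')² → 0), and α = 1 would force 0 ≥ (1−c)∫u², impossible since c < 1; so 1−α > 0. By the sharp Poincaré inequality on H^1_0 of an interval of length L, ∫(u')² ≥ (π/L)²∫u² with equality for the first sine mode sin(π(x−x₀)/L) (x₀ the left endpoint), so the inequality holds for all u iff (1−α)(π/L)² ≥ α − c, i.e. α ≤ ((π/L)² + c)/((π/L)² + 1) = (1 + c(L/π)²)/(1 + (L/π)²). With (π/L)² = 4*π^2/9 and c = 1/2, the largest admissible constant is α = ((π/L)² + c)/((π/L)² + 1).
Simplifying, α = (9 + 8*π^2)/(2*(9 + 4*π^2)).


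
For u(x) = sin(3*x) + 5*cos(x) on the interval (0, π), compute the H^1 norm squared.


||u||_{H^1(0,π)}^2 = 30*π

u'(x) = -5*sin(x) + 3*cos(3*x).
Expand u² and (u')² and integrate term by term on (0, π), using: for integers n ≥ 1, ∫_0^π sin²(nx) dx = ∫_0^π cos²(nx) dx = π/2; for n ≠ n', ∫_0^π sin(nx)sin(n'x) dx = ∫_0^π cos(nx)cos(n'x) dx = 0; and by product-to-sum, ∫_0^π sin(nx)cos(n'x) dx = ½∫_0^π [sin((n+n')x) + sin((n−n')x)] dx, which is 0 when n+n' is even and 2n/(n²−n'²) when n+n' is odd (it need not vanish on (0, π)).
  u² squared terms: (5)²·∫cos(x)² dx = 25·π/2 = 25*π/2;  (1)²·∫sin(3x)² dx = 1·π/2 = π/2.
  u² cross terms: 2·(5)·(1)·∫cos(x)·sin(3x) dx = 10·(0) = 0.
  So ∫_0^π u² dx = 25*π/2 + π/2 + 0 = 13*π.
  (u')² squared terms: (-5)²·∫sin(x)² dx = 25·π/2 = 25*π/2;  (3)²·∫cos(3x)² dx = 9·π/2 = 9*π/2.
  (u')² cross terms: 2·(-5)·(3)·∫sin(x)·cos(3x) dx = -30·(0) = 0.
  So ∫_0^π (u')² dx = 25*π/2 + 9*π/2 + 0 = 17*π.
||u||_{H^1}^2 = (13*π) + (17*π) = 30*π.


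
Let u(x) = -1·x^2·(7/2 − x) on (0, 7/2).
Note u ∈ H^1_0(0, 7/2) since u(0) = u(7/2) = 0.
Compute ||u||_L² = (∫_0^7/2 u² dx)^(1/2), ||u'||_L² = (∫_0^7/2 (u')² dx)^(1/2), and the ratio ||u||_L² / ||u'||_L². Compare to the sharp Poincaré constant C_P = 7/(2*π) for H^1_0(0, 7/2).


||u||_L² / ||u'||_L² = sqrt(14)/4 < C_P = 7/(2*π).

u(x) = -1·x^2·(7/2 − x), so u'(x) = x*(3*x - 7).
u(x) = -1·x^2·(7/2 − x) vanishes at x = 0 and x = 7/2, so u ∈ H^1_0(0, 7/2). Differentiate via the product rule and integrate the resulting polynomials term by term.
  ∫_0^7/2 u² dx = ∫_0^7/2 (x^6 - 7*x^5 + 49*x^4/4) dx. Term by term:
    ∫_0^7/2 x^6 dx = 117649/128;  ∫_0^7/2 -7*x^5 dx = -823543/384;  ∫_0^7/2 49*x^4/4 dx = 823543/640.
  Sum: 117649/128 − 823543/384 + 823543/640 = 117649/1920.
  ∫_0^7/2 (u')² dx = ∫_0^7/2 (9*x^4 - 42*x^3 + 49*x^2) dx. Term by term:
    ∫_0^7/2 9*x^4 dx = 151263/160;  ∫_0^7/2 -42*x^3 dx = -50421/32;  ∫_0^7/2 49*x^2 dx = 16807/24.
  Sum: 151263/160 − 50421/32 + 16807/24 = 16807/240.
∫_0^7/2 u² dx = 117649/1920, so ||u||_L² = 343*sqrt(30)/240.
∫_0^7/2 (u')² dx = 16807/240, so ||u'||_L² = 49*sqrt(105)/60.
Ratio ||u||_L² / ||u'||_L² = sqrt(14)/4.
Sharp Poincaré constant on H^1_0(0, 7/2) is C_P = L/π = 7/(2*π), achieved by sin(2*π/7·x).
A polynomial bump cannot attain the sharp Poincaré constant (only the first sine eigenfunction does), so the ratio is strictly less than C_P, consistent with ||u||_L² ≤ C_P ||u'||_L².


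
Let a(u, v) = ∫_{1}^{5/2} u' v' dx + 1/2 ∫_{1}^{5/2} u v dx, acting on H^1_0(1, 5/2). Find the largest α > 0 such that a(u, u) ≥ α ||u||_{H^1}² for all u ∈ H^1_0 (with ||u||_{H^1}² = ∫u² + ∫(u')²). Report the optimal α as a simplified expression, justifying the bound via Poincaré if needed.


α = (9 + 8*π^2)/(2*(9 + 4*π^2))

Coercivity of a(·,·) on H^1_0(1, 5/2) means a(u, u) ≥ α ||u||_{H^1}² for every u ∈ H^1_0.
The interval has length L = 3/2, and Poincaré/coercivity depend only on L. Here a(u, u) = ∫(u')² + (1/2)·∫u².
Here 0 < c = 1/2 < 1. The condition a(u,u) ≥ α||u||_{H^1}² reads (1−α)∫(u')² ≥ (α−c)∫u². Any admissible α is ≤ 1 (rapidly oscillating u have ∫u²/∫(u')² → 0), and α = 1 would force 0 ≥ (1−c)∫u², impossible since c < 1; so 1−α > 0. By the sharp Poincaré inequality on H^1_0 of an interval of length L, ∫(u')² ≥ (π/L)²∫u² with equality for the first sine mode sin(π(x−x₀)/L) (x₀ the left endpoint), so the inequality holds for all u iff (1−α)(π/L)² ≥ α − c, i.e. α ≤ ((π/L)² + c)/((π/L)² + 1) = (1 + c(L/π)²)/(1 + (L/π)²). With (π/L)² = 4*π^2/9 and c = 1/2, the largest admissible constant is α = ((π/L)² + c)/((π/L)² + 1).
Simplifying, α = (9 + 8*π^2)/(2*(9 + 4*π^2)).


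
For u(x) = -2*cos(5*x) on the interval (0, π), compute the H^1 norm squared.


||u||_{H^1(0,π)}^2 = 52*π

u'(x) = 10*sin(5*x).
Expand u² and (u')² and integrate term by term on (0, π), using: for integers n ≥ 1, ∫_0^π sin²(nx) dx = ∫_0^π cos²(nx) dx = π/2; for n ≠ n', ∫_0^π sin(nx)sin(n'x) dx = ∫_0^π cos(nx)cos(n'x) dx = 0; and by product-to-sum, ∫_0^π sin(nx)cos(n'x) dx = ½∫_0^π [sin((n+n')x) + sin((n−n')x)] dx, which is 0 when n+n' is even and 2n/(n²−n'²) when n+n' is odd (it need not vanish on (0, π)).
  u² squared terms: (-2)²·∫cos(5x)² dx = 4·π/2 = 2*π.
  So ∫_0^π u² dx = 2*π.
  (u')² squared terms: (10)²·∫sin(5x)² dx = 100·π/2 = 50*π.
  So ∫_0^π (u')² dx = 50*π.
||u||_{H^1}^2 = (2*π) + (50*π) = 52*π.


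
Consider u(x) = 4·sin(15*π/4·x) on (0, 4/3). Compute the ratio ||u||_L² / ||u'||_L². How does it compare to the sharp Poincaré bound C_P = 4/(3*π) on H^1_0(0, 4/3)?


||u||_L² / ||u'||_L² = 4/(15*π) < C_P = 4/(3*π).

u(x) = 4·sin(15*π/4·x), so u'(x) = 15*π*cos(15*π*x/4).
Writing u(x) = A·sin(kπx/L) with A = 4 and k = 5, use ∫_0^L sin²(kπx/L) dx = L/2 and ∫_0^L cos²(kπx/L) dx = L/2.
u² = 16·sin²(15*π/4·x) and (u')² = 225*π^2·cos²(15*π/4·x), and each of sin², cos² integrates to L/2 = 2/3 over (0, 4/3).
∫_0^4/3 u² dx = 32/3, so ||u||_L² = 4*sqrt(6)/3.
∫_0^4/3 (u')² dx = 150*π^2, so ||u'||_L² = 5*sqrt(6)*π.
Ratio ||u||_L² / ||u'||_L² = 4/(15*π).
Sharp Poincaré constant on H^1_0(0, 4/3) is C_P = L/π = 4/(3*π), achieved by sin(3*π/4·x).
This is the k = 5 harmonic; the ratio L/(kπ) is strictly less than C_P = L/π, consistent with the sharp inequality ||u||_L² ≤ C_P ||u'||_L².


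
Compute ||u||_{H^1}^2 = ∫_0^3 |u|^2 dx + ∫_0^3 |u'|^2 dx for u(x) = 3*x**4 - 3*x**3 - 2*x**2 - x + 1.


||u||_{H^1}^2 = 3465039/140

The H^1 norm (squared) on an interval (0, L) is
  ||u||_{H^1}^2 = ∫_0^L u(x)^2 dx + ∫_0^L u'(x)^2 dx.
Compute u'(x) = 12*x**3 - 9*x**2 - 4*x - 1.
Then u(x)^2 = 9*x**8 - 18*x**7 - 3*x**6 + 6*x**5 + 16*x**4 - 2*x**3 - 3*x**2 - 2*x + 1 and u'(x)^2 = 144*x**6 - 216*x**5 - 15*x**4 + 48*x**3 + 34*x**2 + 8*x + 1.
Integrate each monomial from 0 to 3 using ∫_0^3 c·x^n dx = c·3^(n+1)/(n+1):
  ∫_0^3 u(x)^2 dx = ∫_0^3 (9*x^8 - 18*x^7 - 3*x^6 + 6*x^5 + 16*x^4 - 2*x^3 - 3*x^2 - 2*x + 1) dx. Term by term:
    ∫_0^3 9*x^8 dx = 19683;  ∫_0^3 -18*x^7 dx = -59049/4;  ∫_0^3 -3*x^6 dx = -6561/7;
    ∫_0^3 6*x^5 dx = 729;  ∫_0^3 16*x^4 dx = 3888/5;  ∫_0^3 -2*x^3 dx = -81/2;
    ∫_0^3 -3*x^2 dx = -27;  ∫_0^3 -2*x dx = -9;  ∫_0^3 1 dx = 3.
  Sum: 19683 − 59049/4 − 6561/7 + 729 + 3888/5 − 81/2 − 27 − 9 + 3 = 758319/140.
  ∫_0^3 u'(x)^2 dx = ∫_0^3 (144*x^6 - 216*x^5 - 15*x^4 + 48*x^3 + 34*x^2 + 8*x + 1) dx. Term by term:
    ∫_0^3 144*x^6 dx = 314928/7;  ∫_0^3 -216*x^5 dx = -26244;  ∫_0^3 -15*x^4 dx = -729;
    ∫_0^3 48*x^3 dx = 972;  ∫_0^3 34*x^2 dx = 306;  ∫_0^3 8*x dx = 36;
    ∫_0^3 1 dx = 3.
  Sum: 314928/7 − 26244 − 729 + 972 + 306 + 36 + 3 = 135336/7.
Adding: ||u||_{H^1}^2 = 758319/140 + 135336/7 = 3465039/140.


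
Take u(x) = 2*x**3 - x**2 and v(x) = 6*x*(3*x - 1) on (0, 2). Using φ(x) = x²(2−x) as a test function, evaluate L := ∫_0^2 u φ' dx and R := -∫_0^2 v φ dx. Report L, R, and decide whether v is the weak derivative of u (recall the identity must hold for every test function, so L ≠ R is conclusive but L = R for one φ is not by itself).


LHS = -48/5, RHS = -144/5. No, v is not the weak derivative of u.

u(x) = 2*x**3 - x**2, classical derivative u'(x) = 6*x**2 - 2*x.
φ(x) = x²(2−x), so φ'(x) = x*(4 - 3*x).
Note φ(0) = φ(2) = 0, so the boundary term u·φ vanishes.
LHS = ∫_0^2 u(x) φ'(x) dx = ∫_0^2 (-6*x^5 + 11*x^4 - 4*x^3) dx. Term by term:
  ∫_0^2 -6*x^5 dx = -64;  ∫_0^2 11*x^4 dx = 352/5;  ∫_0^2 -4*x^3 dx = -16.
Sum: -64 + 352/5 − 16 = -48/5.
So LHS = -48/5.
∫_0^2 v(x) φ(x) dx = ∫_0^2 (-18*x^5 + 42*x^4 - 12*x^3) dx. Term by term:
  ∫_0^2 -18*x^5 dx = -192;  ∫_0^2 42*x^4 dx = 1344/5;  ∫_0^2 -12*x^3 dx = -48.
Sum: -192 + 1344/5 − 48 = 144/5.
So RHS = -∫_0^2 v(x) φ(x) dx = -144/5.
LHS − RHS = 96/5 ≠ 0, so the identity fails.
(For a valid weak derivative the identity must hold for EVERY test function, in particular this one. The failure shows v is NOT the weak derivative of u.)
Correct weak derivative would be u'(x) = 6*x**2 - 2*x.


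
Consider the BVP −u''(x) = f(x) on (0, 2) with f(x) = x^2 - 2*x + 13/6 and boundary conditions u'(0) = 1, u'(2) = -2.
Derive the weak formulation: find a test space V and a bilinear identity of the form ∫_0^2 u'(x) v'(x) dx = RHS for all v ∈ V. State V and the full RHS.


V = H^1(0, 2) (v unrestricted at boundary; u is determined up to an additive constant); weak form: ∫_0^2 u'v' dx = ∫_0^2 (x^2 - 2*x + 13/6) v dx − 2·v(2) − v(0) for all v ∈ V.

Multiply both sides by a test function v and integrate from 0 to 2:
  ∫_0^2 −u''(x) v(x) dx = ∫_0^2 f(x) v(x) dx.
Integrate the LHS by parts once:
  ∫_0^2 −u'' v dx = −[u'(x) v(x)]_0^2 + ∫_0^2 u'(x) v'(x) dx.
Thus ∫_0^2 u'(x) v'(x) dx = ∫_0^2 f(x) v(x) dx + [u'(x) v(x)]_0^2.
Choose V so that boundary terms are either known or forced to vanish.
u has inhomogeneous Neumann u'(0) = 1, u'(2) = -2. [u' v]_0^2 = (-2)·v(2) − (1)·v(0) = − 2·v(2) − v(0). Take V = H^1(0, 2); boundary term becomes part of RHS.
Weak formulation: find u (satisfying any essential BC) such that ∫_0^2 u'(x) v'(x) dx = ∫_0^2 f v dx − 2·v(2) − v(0) for all v ∈ V (Neumann data are natural BCs: they enter the RHS as boundary terms).
Substituting f(x) = x^2 - 2*x + 13/6, the right-hand side is ∫_0^2 (x^2 - 2*x + 13/6) v dx − 2·v(2) − v(0).
Compatibility check (pure Neumann): taking v ≡ 1 ∈ V gives 0 = ∫_0^2 f dx + (-2) − (1), i.e. ∫_0^2 f dx must equal u'(0) − u'(2) = 3. Indeed ∫_0^2 (x^2 - 2*x + 13/6) dx = 3, so the data are compatible. The solution is then unique only up to an additive constant (fix it e.g. by requiring ∫_0^2 u dx = 0).


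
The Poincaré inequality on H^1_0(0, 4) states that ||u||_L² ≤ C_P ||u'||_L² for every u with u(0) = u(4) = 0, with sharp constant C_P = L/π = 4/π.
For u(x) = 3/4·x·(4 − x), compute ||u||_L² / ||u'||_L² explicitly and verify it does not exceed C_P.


||u||_L² / ||u'||_L² = 2*sqrt(10)/5 < C_P = 4/π.

u(x) = 3/4·x·(4 − x), so u'(x) = 3 - 3*x/2.
u(x) = 3/4·x·(4 − x) vanishes at x = 0 and x = 4, so u ∈ H^1_0(0, 4). Differentiate via the product rule and integrate the resulting polynomials term by term.
  ∫_0^4 u² dx = ∫_0^4 (9*x^4/16 - 9*x^3/2 + 9*x^2) dx. Term by term:
    ∫_0^4 9*x^4/16 dx = 576/5;  ∫_0^4 -9*x^3/2 dx = -288;  ∫_0^4 9*x^2 dx = 192.
  Sum: 576/5 − 288 + 192 = 96/5.
  ∫_0^4 (u')² dx = ∫_0^4 (9*x^2/4 - 9*x + 9) dx. Term by term:
    ∫_0^4 9*x^2/4 dx = 48;  ∫_0^4 -9*x dx = -72;  ∫_0^4 9 dx = 36.
  Sum: 48 − 72 + 36 = 12.
∫_0^4 u² dx = 96/5, so ||u||_L² = 4*sqrt(30)/5.
∫_0^4 (u')² dx = 12, so ||u'||_L² = 2*sqrt(3).
Ratio ||u||_L² / ||u'||_L² = 2*sqrt(10)/5.
Sharp Poincaré constant on H^1_0(0, 4) is C_P = L/π = 4/π, achieved by sin(π/4·x).
A polynomial bump cannot attain the sharp Poincaré constant (only the first sine eigenfunction does), so the ratio is strictly less than C_P, consistent with ||u||_L² ≤ C_P ||u'||_L².


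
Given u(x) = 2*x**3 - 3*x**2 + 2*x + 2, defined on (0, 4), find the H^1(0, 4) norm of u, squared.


||u||_{H^1}^2 = 858272/105

The H^1 norm (squared) on an interval (0, L) is
  ||u||_{H^1}^2 = ∫_0^L u(x)^2 dx + ∫_0^L u'(x)^2 dx.
Compute u'(x) = 6*x**2 - 6*x + 2.
Then u(x)^2 = 4*x**6 - 12*x**5 + 17*x**4 - 4*x**3 - 8*x**2 + 8*x + 4 and u'(x)^2 = 36*x**4 - 72*x**3 + 60*x**2 - 24*x + 4.
Integrate each monomial from 0 to 4 using ∫_0^4 c·x^n dx = c·4^(n+1)/(n+1):
  ∫_0^4 u(x)^2 dx = ∫_0^4 (4*x^6 - 12*x^5 + 17*x^4 - 4*x^3 - 8*x^2 + 8*x + 4) dx. Term by term:
    ∫_0^4 4*x^6 dx = 65536/7;  ∫_0^4 -12*x^5 dx = -8192;  ∫_0^4 17*x^4 dx = 17408/5;
    ∫_0^4 -4*x^3 dx = -256;  ∫_0^4 -8*x^2 dx = -512/3;  ∫_0^4 8*x dx = 64;
    ∫_0^4 4 dx = 16.
  Sum: 65536/7 − 8192 + 17408/5 − 256 − 512/3 + 64 + 16 = 452048/105.
  ∫_0^4 u'(x)^2 dx = ∫_0^4 (36*x^4 - 72*x^3 + 60*x^2 - 24*x + 4) dx. Term by term:
    ∫_0^4 36*x^4 dx = 36864/5;  ∫_0^4 -72*x^3 dx = -4608;  ∫_0^4 60*x^2 dx = 1280;
    ∫_0^4 -24*x dx = -192;  ∫_0^4 4 dx = 16.
  Sum: 36864/5 − 4608 + 1280 − 192 + 16 = 19344/5.
Adding: ||u||_{H^1}^2 = 452048/105 + 19344/5 = 858272/105.


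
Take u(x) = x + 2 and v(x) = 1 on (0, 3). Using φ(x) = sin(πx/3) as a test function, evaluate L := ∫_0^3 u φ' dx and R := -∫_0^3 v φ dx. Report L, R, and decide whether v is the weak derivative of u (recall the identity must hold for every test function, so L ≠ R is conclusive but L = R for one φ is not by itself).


LHS = -6/π, RHS = -6/π. Yes, v = u' weakly.

u(x) = x + 2, classical derivative u'(x) = 1.
φ(x) = sin(πx/3), so φ'(x) = π*cos(π*x/3)/3.
Note φ(0) = φ(3) = 0, so the boundary term u·φ vanishes.
LHS = ∫_0^3 u(x) φ'(x) dx = ∫_0^3 (π*x*cos(π*x/3)/3 + 2*π*cos(π*x/3)/3) dx. Term by term:
  ∫_0^3 2*π*cos(π*x/3)/3 dx = 0;  ∫_0^3 π*x*cos(π*x/3)/3 dx = -6/π.
Sum: 0 − 6/π = -6/π.
So LHS = -6/π.
∫_0^3 v(x) φ(x) dx = ∫_0^3 (sin(π*x/3)) dx. Term by term:
  ∫_0^3 sin(π*x/3) dx = 6/π.
So RHS = -∫_0^3 v(x) φ(x) dx = -6/π.
LHS = RHS, so the identity holds for this test φ.
Moreover u is smooth here and v(x) = u'(x) = 1 pointwise, so the identity holds for every test function. Hence v is the weak derivative of u.


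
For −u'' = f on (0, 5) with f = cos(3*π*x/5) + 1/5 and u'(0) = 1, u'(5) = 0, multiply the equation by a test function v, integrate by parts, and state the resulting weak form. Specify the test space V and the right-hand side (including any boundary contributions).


V = H^1(0, 5) (v unrestricted at boundary; u is determined up to an additive constant); weak form: ∫_0^5 u'v' dx = ∫_0^5 (cos(3*π*x/5) + 1/5) v dx − v(0) for all v ∈ V.

Multiply both sides by a test function v and integrate from 0 to 5:
  ∫_0^5 −u''(x) v(x) dx = ∫_0^5 f(x) v(x) dx.
Integrate the LHS by parts once:
  ∫_0^5 −u'' v dx = −[u'(x) v(x)]_0^5 + ∫_0^5 u'(x) v'(x) dx.
Thus ∫_0^5 u'(x) v'(x) dx = ∫_0^5 f(x) v(x) dx + [u'(x) v(x)]_0^5.
Choose V so that boundary terms are either known or forced to vanish.
u has inhomogeneous Neumann u'(0) = 1, u'(5) = 0. [u' v]_0^5 = (0)·v(5) − (1)·v(0) = − v(0). Take V = H^1(0, 5); boundary term becomes part of RHS.
Weak formulation: find u (satisfying any essential BC) such that ∫_0^5 u'(x) v'(x) dx = ∫_0^5 f v dx − v(0) for all v ∈ V (Neumann data are natural BCs: they enter the RHS as boundary terms).
Substituting f(x) = cos(3*π*x/5) + 1/5, the right-hand side is ∫_0^5 (cos(3*π*x/5) + 1/5) v dx − v(0).
Compatibility check (pure Neumann): taking v ≡ 1 ∈ V gives 0 = ∫_0^5 f dx + (0) − (1), i.e. ∫_0^5 f dx must equal u'(0) − u'(5) = 1. Indeed ∫_0^5 (cos(3*π*x/5) + 1/5) dx = 1, so the data are compatible. The solution is then unique only up to an additive constant (fix it e.g. by requiring ∫_0^5 u dx = 0).


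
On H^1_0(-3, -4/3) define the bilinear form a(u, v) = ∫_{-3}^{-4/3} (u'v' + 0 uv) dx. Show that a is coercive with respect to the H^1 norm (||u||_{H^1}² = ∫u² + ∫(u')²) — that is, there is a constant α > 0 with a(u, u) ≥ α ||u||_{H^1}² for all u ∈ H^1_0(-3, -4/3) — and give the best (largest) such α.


α = 9*π^2/(25 + 9*π^2)

Coercivity of a(·,·) on H^1_0(-3, -4/3) means a(u, u) ≥ α ||u||_{H^1}² for every u ∈ H^1_0.
The interval has length L = 5/3, and Poincaré/coercivity depend only on L. Here a(u, u) = ∫(u')² + (0)·∫u².
Here c = 0, so a(u,u) = ∫(u')² alone. The condition a(u,u) ≥ α||u||_{H^1}² reads (1−α)∫(u')² ≥ (α−c)∫u². Any admissible α is ≤ 1 (rapidly oscillating u have ∫u²/∫(u')² → 0), and α = 1 would force 0 ≥ (1−c)∫u², impossible since c < 1; so 1−α > 0. By the sharp Poincaré inequality on H^1_0 of an interval of length L, ∫(u')² ≥ (π/L)²∫u² with equality for the first sine mode sin(π(x−x₀)/L) (x₀ the left endpoint), so the inequality holds for all u iff (1−α)(π/L)² ≥ α − c, i.e. α ≤ ((π/L)² + c)/((π/L)² + 1) = (1 + c(L/π)²)/(1 + (L/π)²). (Direct route, valid since c ≤ 0: Poincaré gives c∫u² ≥ c(L/π)²∫(u')², so a(u,u) ≥ (1 + c(L/π)²)∫(u')², while ||u||_{H^1}² ≤ (1 + (L/π)²)∫(u')²; dividing yields the same α.) With (π/L)² = 9*π^2/25 and c = 0, the largest admissible constant is α = ((π/L)² + c)/((π/L)² + 1).
Simplifying, α = 9*π^2/(25 + 9*π^2).


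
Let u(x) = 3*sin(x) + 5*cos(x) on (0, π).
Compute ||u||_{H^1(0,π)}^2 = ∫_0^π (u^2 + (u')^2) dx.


||u||_{H^1(0,π)}^2 = 34*π

u'(x) = -5*sin(x) + 3*cos(x).
Expand u² and (u')² and integrate term by term on (0, π), using: for integers n ≥ 1, ∫_0^π sin²(nx) dx = ∫_0^π cos²(nx) dx = π/2; for n ≠ n', ∫_0^π sin(nx)sin(n'x) dx = ∫_0^π cos(nx)cos(n'x) dx = 0; and by product-to-sum, ∫_0^π sin(nx)cos(n'x) dx = ½∫_0^π [sin((n+n')x) + sin((n−n')x)] dx, which is 0 when n+n' is even and 2n/(n²−n'²) when n+n' is odd (it need not vanish on (0, π)).
  u² squared terms: (3)²·∫sin(x)² dx = 9·π/2 = 9*π/2;  (5)²·∫cos(x)² dx = 25·π/2 = 25*π/2.
  u² cross terms: 2·(3)·(5)·∫sin(x)·cos(x) dx = 30·(0) = 0.
  So ∫_0^π u² dx = 9*π/2 + 25*π/2 + 0 = 17*π.
  (u')² squared terms: (-5)²·∫sin(x)² dx = 25·π/2 = 25*π/2;  (3)²·∫cos(x)² dx = 9·π/2 = 9*π/2.
  (u')² cross terms: 2·(-5)·(3)·∫sin(x)·cos(x) dx = -30·(0) = 0.
  So ∫_0^π (u')² dx = 25*π/2 + 9*π/2 + 0 = 17*π.
||u||_{H^1}^2 = (17*π) + (17*π) = 34*π.


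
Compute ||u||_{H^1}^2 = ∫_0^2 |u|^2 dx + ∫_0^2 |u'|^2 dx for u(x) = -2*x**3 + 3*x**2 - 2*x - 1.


||u||_{H^1}^2 = 9346/105

The H^1 norm (squared) on an interval (0, L) is
  ||u||_{H^1}^2 = ∫_0^L u(x)^2 dx + ∫_0^L u'(x)^2 dx.
Compute u'(x) = -6*x**2 + 6*x - 2.
Then u(x)^2 = 4*x**6 - 12*x**5 + 17*x**4 - 8*x**3 - 2*x**2 + 4*x + 1 and u'(x)^2 = 36*x**4 - 72*x**3 + 60*x**2 - 24*x + 4.
Integrate each monomial from 0 to 2 using ∫_0^2 c·x^n dx = c·2^(n+1)/(n+1):
  ∫_0^2 u(x)^2 dx = ∫_0^2 (4*x^6 - 12*x^5 + 17*x^4 - 8*x^3 - 2*x^2 + 4*x + 1) dx. Term by term:
    ∫_0^2 4*x^6 dx = 512/7;  ∫_0^2 -12*x^5 dx = -128;  ∫_0^2 17*x^4 dx = 544/5;
    ∫_0^2 -8*x^3 dx = -32;  ∫_0^2 -2*x^2 dx = -16/3;  ∫_0^2 4*x dx = 8;
    ∫_0^2 1 dx = 2.
  Sum: 512/7 − 128 + 544/5 − 32 − 16/3 + 8 + 2 = 2794/105.
  ∫_0^2 u'(x)^2 dx = ∫_0^2 (36*x^4 - 72*x^3 + 60*x^2 - 24*x + 4) dx. Term by term:
    ∫_0^2 36*x^4 dx = 1152/5;  ∫_0^2 -72*x^3 dx = -288;  ∫_0^2 60*x^2 dx = 160;
    ∫_0^2 -24*x dx = -48;  ∫_0^2 4 dx = 8.
  Sum: 1152/5 − 288 + 160 − 48 + 8 = 312/5.
Adding: ||u||_{H^1}^2 = 2794/105 + 312/5 = 9346/105.


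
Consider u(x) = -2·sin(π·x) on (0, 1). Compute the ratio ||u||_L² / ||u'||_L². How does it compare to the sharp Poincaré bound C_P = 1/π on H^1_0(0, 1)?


||u||_L² / ||u'||_L² = 1/π = C_P.

u(x) = -2·sin(π·x), so u'(x) = -2*π*cos(π*x).
Writing u(x) = A·sin(kπx/L) with A = -2 and k = 1, use ∫_0^L sin²(kπx/L) dx = L/2 and ∫_0^L cos²(kπx/L) dx = L/2.
u² = 4·sin²(π·x) and (u')² = 4*π^2·cos²(π·x), and each of sin², cos² integrates to L/2 = 1/2 over (0, 1).
∫_0^1 u² dx = 2, so ||u||_L² = sqrt(2).
∫_0^1 (u')² dx = 2*π^2, so ||u'||_L² = sqrt(2)*π.
Ratio ||u||_L² / ||u'||_L² = 1/π.
Sharp Poincaré constant on H^1_0(0, 1) is C_P = L/π = 1/π, achieved by sin(π·x).
This is the k = 1 eigenfunction (up to amplitude), so the ratio equals the sharp Poincaré constant exactly.


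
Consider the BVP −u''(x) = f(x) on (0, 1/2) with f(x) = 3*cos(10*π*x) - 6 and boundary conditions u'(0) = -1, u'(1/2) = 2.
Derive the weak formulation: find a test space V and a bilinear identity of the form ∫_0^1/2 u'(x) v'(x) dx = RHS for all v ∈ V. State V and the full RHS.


V = H^1(0, 1/2) (v unrestricted at boundary; u is determined up to an additive constant); weak form: ∫_0^1/2 u'v' dx = ∫_0^1/2 (3*cos(10*π*x) - 6) v dx + 2·v(1/2) + v(0) for all v ∈ V.

Multiply both sides by a test function v and integrate from 0 to 1/2:
  ∫_0^1/2 −u''(x) v(x) dx = ∫_0^1/2 f(x) v(x) dx.
Integrate the LHS by parts once:
  ∫_0^1/2 −u'' v dx = −[u'(x) v(x)]_0^1/2 + ∫_0^1/2 u'(x) v'(x) dx.
Thus ∫_0^1/2 u'(x) v'(x) dx = ∫_0^1/2 f(x) v(x) dx + [u'(x) v(x)]_0^1/2.
Choose V so that boundary terms are either known or forced to vanish.
u has inhomogeneous Neumann u'(0) = -1, u'(1/2) = 2. [u' v]_0^1/2 = (2)·v(1/2) − (-1)·v(0) = 2·v(1/2) + v(0). Take V = H^1(0, 1/2); boundary term becomes part of RHS.
Weak formulation: find u (satisfying any essential BC) such that ∫_0^1/2 u'(x) v'(x) dx = ∫_0^1/2 f v dx + 2·v(1/2) + v(0) for all v ∈ V (Neumann data are natural BCs: they enter the RHS as boundary terms).
Substituting f(x) = 3*cos(10*π*x) - 6, the right-hand side is ∫_0^1/2 (3*cos(10*π*x) - 6) v dx + 2·v(1/2) + v(0).
Compatibility check (pure Neumann): taking v ≡ 1 ∈ V gives 0 = ∫_0^1/2 f dx + (2) − (-1), i.e. ∫_0^1/2 f dx must equal u'(0) − u'(1/2) = -3. Indeed ∫_0^1/2 (3*cos(10*π*x) - 6) dx = -3, so the data are compatible. The solution is then unique only up to an additive constant (fix it e.g. by requiring ∫_0^1/2 u dx = 0).


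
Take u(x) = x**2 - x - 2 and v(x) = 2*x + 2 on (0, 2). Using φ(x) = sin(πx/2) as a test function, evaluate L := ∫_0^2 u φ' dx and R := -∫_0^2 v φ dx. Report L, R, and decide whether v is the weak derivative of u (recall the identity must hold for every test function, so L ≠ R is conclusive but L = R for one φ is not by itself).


LHS = -4/π, RHS = -16/π. No, v is not the weak derivative of u.

u(x) = x**2 - x - 2, classical derivative u'(x) = 2*x - 1.
φ(x) = sin(πx/2), so φ'(x) = π*cos(π*x/2)/2.
Note φ(0) = φ(2) = 0, so the boundary term u·φ vanishes.
LHS = ∫_0^2 u(x) φ'(x) dx = ∫_0^2 (π*x^2*cos(π*x/2)/2 - π*x*cos(π*x/2)/2 - π*cos(π*x/2)) dx. Term by term:
  ∫_0^2 -π*cos(π*x/2) dx = 0;  ∫_0^2 π*x^2*cos(π*x/2)/2 dx = -8/π;  ∫_0^2 -π*x*cos(π*x/2)/2 dx = 4/π.
Sum: 0 − 8/π + 4/π = -4/π.
So LHS = -4/π.
∫_0^2 v(x) φ(x) dx = ∫_0^2 (2*x*sin(π*x/2) + 2*sin(π*x/2)) dx. Term by term:
  ∫_0^2 2*sin(π*x/2) dx = 8/π;  ∫_0^2 2*x*sin(π*x/2) dx = 8/π.
Sum: 8/π + 8/π = 16/π.
So RHS = -∫_0^2 v(x) φ(x) dx = -16/π.
LHS − RHS = 12/π ≠ 0, so the identity fails.
(For a valid weak derivative the identity must hold for EVERY test function, in particular this one. The failure shows v is NOT the weak derivative of u.)
Correct weak derivative would be u'(x) = 2*x - 1.
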